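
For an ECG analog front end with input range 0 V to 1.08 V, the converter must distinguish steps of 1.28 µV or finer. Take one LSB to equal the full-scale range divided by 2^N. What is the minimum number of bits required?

Span = 1.08 V.
Levels needed ≥ 1.08/1.28 µV = 843800. 2^20 = 1048576 suffices, so N_min = 20.

20 bits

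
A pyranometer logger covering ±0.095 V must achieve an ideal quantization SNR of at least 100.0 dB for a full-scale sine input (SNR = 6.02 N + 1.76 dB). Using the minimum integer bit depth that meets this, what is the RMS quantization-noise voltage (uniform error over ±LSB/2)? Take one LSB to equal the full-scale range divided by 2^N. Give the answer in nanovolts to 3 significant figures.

Full-scale range = 0.095 V − (-0.095 V) = 0.19 V.
Solving 6.02 N ≥ 100.0 − 1.76: N ≥ 16.319. Round up → N = 17.
LSB = 0.19 V ÷ 2^17 = 0.19/131072 V = 1.4496 µV.
σ_q = LSB/√12 = 1.4496 µV/3.4641 = 418 nV.

418 nV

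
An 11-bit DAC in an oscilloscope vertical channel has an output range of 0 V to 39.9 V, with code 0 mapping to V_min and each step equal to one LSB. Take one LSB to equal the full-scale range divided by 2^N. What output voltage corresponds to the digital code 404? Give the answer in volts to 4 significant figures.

Full-scale range = 39.9 V. LSB = 39.9 V / 2^11.
V_out = 0 + 404 × (39.9/2048) V
      = 0 + 7.87090 = 7.87090 V.

7.871 V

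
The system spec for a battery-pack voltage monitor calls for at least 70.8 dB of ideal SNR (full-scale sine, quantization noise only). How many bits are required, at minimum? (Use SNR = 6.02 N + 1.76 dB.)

N ≥ (70.8 − 1.76)/6.02 = 11.468 → N_min = 12.

12 bits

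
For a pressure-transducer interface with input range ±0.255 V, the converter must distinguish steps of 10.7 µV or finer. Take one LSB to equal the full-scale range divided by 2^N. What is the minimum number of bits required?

Full-scale range = 0.255 V − (-0.255 V) = 0.51 V.
Levels needed ≥ 0.51/10.7 µV = 47660. 2^16 = 65536 suffices, so N_min = 16.

16 bits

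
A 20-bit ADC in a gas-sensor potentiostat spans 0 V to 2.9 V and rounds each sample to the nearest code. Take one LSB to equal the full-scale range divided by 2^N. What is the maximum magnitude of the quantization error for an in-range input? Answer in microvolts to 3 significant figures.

1.38 µV

Range is 2.9 V.
LSB = 2.9 V ÷ 2^20 = 2.9/1048576 V = 2.7657 µV.
Worst-case error for round-to-nearest is half an LSB: 1.38 µV.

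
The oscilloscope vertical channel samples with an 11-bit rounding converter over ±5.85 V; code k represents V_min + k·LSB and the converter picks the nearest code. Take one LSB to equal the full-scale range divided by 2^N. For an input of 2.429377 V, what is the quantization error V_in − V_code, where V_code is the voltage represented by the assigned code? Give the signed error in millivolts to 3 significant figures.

Full-scale range = 5.85 V − (-5.85 V) = 11.7 V. LSB = 11.7 V / 2^11 ≈ 5.713 mV.
(V_in − V_min)/LSB = (2.429377 − (-5.85)) × 2048/11.7 = 1449.2448 → nearest code k = 1449.
Reconstructed level: -5.85 + 1449 × 11.7/2048 V = 2.427978516 V.
e = 2.429377 − (2.427978516) = +1.40 mV.

+1.40 mV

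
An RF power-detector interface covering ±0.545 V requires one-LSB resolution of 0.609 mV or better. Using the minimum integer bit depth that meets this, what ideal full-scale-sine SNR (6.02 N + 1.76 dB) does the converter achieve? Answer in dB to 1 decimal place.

68.0 dB

Range = 0.545 − (-0.545) = 1.09 V.
Required number of levels: 1.09/0.609 mV = 1789.8; smallest N with 2^N ≥ that is 11.
Ideal SNR at N = 11: 6.02·11 + 1.76 = 68.0 dB.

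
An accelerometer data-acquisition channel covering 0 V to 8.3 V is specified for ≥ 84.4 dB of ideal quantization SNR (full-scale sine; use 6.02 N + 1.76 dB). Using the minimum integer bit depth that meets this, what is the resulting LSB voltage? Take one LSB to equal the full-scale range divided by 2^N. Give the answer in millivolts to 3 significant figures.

0.507 mV

Range is 8.3 V.
Solving 6.02 N ≥ 84.4 − 1.76: N ≥ 13.728. Round up → N = 14.
One LSB is 8.3 V / 16384 = 0.507 mV.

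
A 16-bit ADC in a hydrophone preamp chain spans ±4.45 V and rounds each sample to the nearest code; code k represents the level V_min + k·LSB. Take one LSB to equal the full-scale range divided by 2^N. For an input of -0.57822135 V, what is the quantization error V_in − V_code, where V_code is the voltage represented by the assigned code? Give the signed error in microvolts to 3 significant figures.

Span: 4.45 V − (-4.45 V) = 8.9 V. LSB = 8.9 V / 2^16 ≈ 135.8 µV.
(V_in − V_min)/LSB = (-0.57822135 − (-4.45)) × 65536/8.9 = 28510.2119 → nearest code k = 28510.
V_code = V_min + k × range/2^16 = -4.45 + 28510 × 8.9/65536 = -0.57825012207 V.
V_in − V_code = -0.57822135 − (-0.57825012207) = +28.8 µV.

+28.8 µV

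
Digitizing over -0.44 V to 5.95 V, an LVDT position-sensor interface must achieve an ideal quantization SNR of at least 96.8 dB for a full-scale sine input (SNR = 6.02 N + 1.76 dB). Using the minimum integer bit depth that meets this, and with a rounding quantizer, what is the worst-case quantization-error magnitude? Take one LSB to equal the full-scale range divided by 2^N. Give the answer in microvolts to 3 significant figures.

48.8 µV

Span: 5.95 V − (-0.44 V) = 6.39 V.
Required N = ⌈(96.8 − 1.76)/6.02⌉ = ⌈15.787⌉ = 16.
LSB = 6.39 V ÷ 2^16 = 6.39/65536 V = 97.504 µV.
Half an LSB is 48.8 µV.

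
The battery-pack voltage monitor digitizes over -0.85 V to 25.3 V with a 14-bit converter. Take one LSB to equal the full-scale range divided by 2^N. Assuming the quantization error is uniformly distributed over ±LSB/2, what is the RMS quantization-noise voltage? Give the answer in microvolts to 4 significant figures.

460.7 µV

The full-scale span is 25.3 − (-0.85) = 26.15 V.
One LSB is 26.15 V / 16384 = 1.59607 mV.
RMS of a uniform error over width LSB is LSB/√12 = 460.7 µV.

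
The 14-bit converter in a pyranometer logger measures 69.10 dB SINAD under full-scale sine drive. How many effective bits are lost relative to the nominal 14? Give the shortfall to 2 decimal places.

2.81 bits

ENOB = (SINAD − 1.76)/6.02 = (69.10 − 1.76)/6.02 = 11.1860 bits.
14 − 11.1860 = 2.81 bits below nominal.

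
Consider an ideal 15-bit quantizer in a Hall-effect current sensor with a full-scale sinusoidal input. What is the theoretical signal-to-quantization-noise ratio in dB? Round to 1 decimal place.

SNR = 6.02·15 + 1.76 = 92.06 dB.

92.1 dB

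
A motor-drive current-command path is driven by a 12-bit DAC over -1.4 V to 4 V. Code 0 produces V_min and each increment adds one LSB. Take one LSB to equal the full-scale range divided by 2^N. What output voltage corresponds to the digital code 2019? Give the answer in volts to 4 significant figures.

1.262 V

Span: 4 V − (-1.4 V) = 5.4 V. LSB = 5.4 V / 2^12.
V_out = -1.4 + 2019 × (5.4/4096) V
      = -1.4 + 2.66177 = 1.26177 V.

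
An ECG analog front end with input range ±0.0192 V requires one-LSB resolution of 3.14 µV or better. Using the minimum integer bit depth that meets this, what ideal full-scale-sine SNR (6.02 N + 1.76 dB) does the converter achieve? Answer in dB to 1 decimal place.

86.0 dB

The full-scale span is 0.0192 − (-0.0192) = 0.0384 V.
0.0384 V / 3.14 µV = 12230. Since 2^13 = 8192 and 2^14 = 16384, N = 14.
SNR = 6.02 × 14 + 1.76 = 86.04 dB.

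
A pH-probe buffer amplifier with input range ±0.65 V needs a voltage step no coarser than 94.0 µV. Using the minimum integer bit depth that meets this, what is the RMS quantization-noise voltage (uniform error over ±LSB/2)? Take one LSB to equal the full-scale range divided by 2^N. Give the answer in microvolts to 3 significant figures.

22.9 µV

Span: 0.65 V − (-0.65 V) = 1.3 V.
1.3 V / 94.0 µV = 13830. Since 2^13 = 8192 and 2^14 = 16384, N = 14.
LSB = 1.3 V / 2^14 = 79.346 µV.
RMS noise = LSB/√12 = 22.9 µV.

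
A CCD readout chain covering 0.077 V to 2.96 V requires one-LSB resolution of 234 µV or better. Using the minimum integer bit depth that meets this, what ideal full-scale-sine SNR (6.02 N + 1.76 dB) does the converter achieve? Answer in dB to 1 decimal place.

Range = 2.96 − (0.077) = 2.883 V.
Levels needed ≥ 2.883/234 µV = 12320. 2^14 = 16384 suffices, so N_min = 14.
6.02(14) + 1.76 = 86.04 dB.

86.0 dB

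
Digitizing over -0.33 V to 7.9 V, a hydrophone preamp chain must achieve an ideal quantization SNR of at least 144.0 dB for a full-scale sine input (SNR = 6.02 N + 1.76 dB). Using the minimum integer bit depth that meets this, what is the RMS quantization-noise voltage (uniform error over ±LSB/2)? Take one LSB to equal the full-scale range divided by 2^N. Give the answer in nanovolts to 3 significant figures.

142 nV

Range = 7.9 − (-0.33) = 8.23 V.
6.02 N + 1.76 ≥ 144.0 gives N ≥ 23.628, so the minimum integer is 24.
LSB = 8.23 V ÷ 2^24 = 8.23/16777216 V = 490.55 nV.
σ_q = LSB/√12 = 490.55 nV/3.4641 = 142 nV.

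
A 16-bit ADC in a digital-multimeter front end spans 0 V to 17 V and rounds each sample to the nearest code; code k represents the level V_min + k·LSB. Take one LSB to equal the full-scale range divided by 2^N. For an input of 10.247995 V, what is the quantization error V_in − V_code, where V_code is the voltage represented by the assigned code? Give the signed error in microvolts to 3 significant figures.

Span = 17 V. LSB = 17 V / 2^16 ≈ 259.4 µV.
(V_in − V_min)/LSB = (10.247995 − (0)) × 65536/17 = 39506.6235 → nearest code k = 39507.
V_code = 0 + (39507/65536) × 17 = 10.248092651 V.
Error = V_in − V_code = 10.247995 − (10.248092651) = −97.7 µV.

−97.7 µV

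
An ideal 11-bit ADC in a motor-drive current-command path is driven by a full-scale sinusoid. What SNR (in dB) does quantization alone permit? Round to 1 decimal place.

6.02(11) + 1.76 = 66.22 + 1.76 = 67.98 dB.

68.0 dB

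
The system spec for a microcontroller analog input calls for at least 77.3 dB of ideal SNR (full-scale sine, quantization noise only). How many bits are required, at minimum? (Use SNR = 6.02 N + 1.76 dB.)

Required N = ⌈(77.3 − 1.76)/6.02⌉ = ⌈12.548⌉ = 13.

13 bits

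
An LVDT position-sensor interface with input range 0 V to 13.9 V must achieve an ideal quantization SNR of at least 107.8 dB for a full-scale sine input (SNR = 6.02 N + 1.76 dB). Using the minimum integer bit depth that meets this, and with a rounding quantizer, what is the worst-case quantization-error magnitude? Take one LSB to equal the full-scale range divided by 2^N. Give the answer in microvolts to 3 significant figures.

V_FS = 13.9 V.
6.02 N + 1.76 ≥ 107.8 gives N ≥ 17.615, so the minimum integer is 18.
One LSB is 13.9 V / 262144 = 53.024 µV.
Half an LSB is 26.5 µV.

26.5 µV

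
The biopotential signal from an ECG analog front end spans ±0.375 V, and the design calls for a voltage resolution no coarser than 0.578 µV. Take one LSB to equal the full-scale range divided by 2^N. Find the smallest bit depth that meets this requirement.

21 bits

Full-scale range = 0.375 V − (-0.375 V) = 0.75 V.
Need 2^N ≥ 0.75 V / 0.578 µV = 1.298e6 → N_min = 21.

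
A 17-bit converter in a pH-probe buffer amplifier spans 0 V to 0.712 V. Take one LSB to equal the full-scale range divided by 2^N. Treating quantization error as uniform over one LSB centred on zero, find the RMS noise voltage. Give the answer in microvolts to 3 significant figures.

1.57 µV

Span = 0.712 V.
One LSB is 0.712 V / 131072 = 5.4321 µV.
σ_q = LSB/√12 = 5.4321 µV/3.4641 = 1.57 µV.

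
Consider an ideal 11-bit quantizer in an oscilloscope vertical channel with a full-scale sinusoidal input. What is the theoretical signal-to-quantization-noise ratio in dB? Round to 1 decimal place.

68.0 dB

Ideal quantization SNR: 6.02 × 11 + 1.76 dB = 68.0 dB.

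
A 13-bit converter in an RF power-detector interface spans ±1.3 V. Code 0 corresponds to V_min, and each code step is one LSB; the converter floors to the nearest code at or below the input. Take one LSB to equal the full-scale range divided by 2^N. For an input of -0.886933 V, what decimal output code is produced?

Full-scale range = 1.3 V − (-1.3 V) = 2.6 V. LSB = 2.6 V / 2^13 ≈ 317.4 µV.
code = ⌊(V_in − V_min)/LSB⌋ = ⌊(V_in − V_min) × 2^13 / range⌋
     = ⌊(-0.886933 − (-1.3)) × 8192 / 2.6⌋ = ⌊0.413067 × 8192/2.6⌋
     = ⌊1301.479⌋ = 1301.

1301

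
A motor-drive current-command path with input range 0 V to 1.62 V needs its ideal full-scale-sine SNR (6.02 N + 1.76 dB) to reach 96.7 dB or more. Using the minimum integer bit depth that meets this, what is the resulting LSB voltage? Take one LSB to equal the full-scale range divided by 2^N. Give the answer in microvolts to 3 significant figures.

24.7 µV

Span = 1.62 V.
Required N = ⌈(96.7 − 1.76)/6.02⌉ = ⌈15.771⌉ = 16.
One LSB is 1.62 V / 65536 = 24.7 µV.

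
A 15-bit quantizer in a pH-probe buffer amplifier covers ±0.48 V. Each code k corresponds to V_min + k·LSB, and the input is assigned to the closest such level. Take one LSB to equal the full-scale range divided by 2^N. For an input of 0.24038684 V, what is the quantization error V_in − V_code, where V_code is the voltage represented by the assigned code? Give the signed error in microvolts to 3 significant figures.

Span: 0.48 V − (-0.48 V) = 0.96 V. LSB = 0.96 V / 2^15 ≈ 29.30 µV.
(V_in − V_min)/LSB = (0.24038684 − (-0.48)) × 32768/0.96 = 24589.2041 → nearest code k = 24589.
V_code = -0.48 + (24589/32768) × 0.96 = 0.24038085938 V.
V_in − V_code = 0.24038684 − (0.24038085938) = +5.98 µV.

+5.98 µV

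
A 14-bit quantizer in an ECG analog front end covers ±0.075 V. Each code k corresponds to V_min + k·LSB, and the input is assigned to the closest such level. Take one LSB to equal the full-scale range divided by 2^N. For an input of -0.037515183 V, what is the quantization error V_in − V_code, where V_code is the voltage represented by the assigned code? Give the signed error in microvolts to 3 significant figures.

+3.13 µV

The full-scale span is 0.075 − (-0.075) = 0.15 V. LSB = 0.15 V / 2^14 ≈ 9.155 µV.
(-0.037515183 − (-0.075)) / LSB = 0.037484817 × 16384/0.15 = 4094.3416. Nearest integer: k = 4094.
V_code = V_min + k × range/2^14 = -0.075 + 4094 × 0.15/16384 = -0.037518310547 V.
Error = V_in − V_code = -0.037515183 − (-0.037518310547) = +3.13 µV.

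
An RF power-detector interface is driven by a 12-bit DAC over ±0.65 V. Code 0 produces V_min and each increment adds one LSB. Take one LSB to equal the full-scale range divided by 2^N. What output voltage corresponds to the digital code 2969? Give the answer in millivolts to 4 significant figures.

292.3 mV

Full-scale range = 0.65 V − (-0.65 V) = 1.3 V. LSB = 1.3 V / 2^12.
V_out = -0.65 + 2969 × (1.3/4096) V
      = -0.65 V + 0.942310 V = 0.292310 V.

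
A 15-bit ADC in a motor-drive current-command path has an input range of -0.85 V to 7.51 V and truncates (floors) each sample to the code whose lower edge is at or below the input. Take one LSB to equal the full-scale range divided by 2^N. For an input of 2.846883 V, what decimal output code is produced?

Span: 7.51 V − (-0.85 V) = 8.36 V. LSB = 8.36 V / 2^15 ≈ 255.1 µV.
V_in − V_min = 2.846883 − (-0.85) = 3.696883 V.
Divide by LSB: 3.696883 × 32768/8.36 = 14490.3663.
Truncating gives code 14490.

14490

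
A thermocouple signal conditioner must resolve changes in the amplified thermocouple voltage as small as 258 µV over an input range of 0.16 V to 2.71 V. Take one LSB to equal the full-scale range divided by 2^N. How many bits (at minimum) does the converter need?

14 bits

The full-scale span is 2.71 − (0.16) = 2.55 V.
2.55 V / 258 µV = 9884. Since 2^13 = 8192 and 2^14 = 16384, N = 14.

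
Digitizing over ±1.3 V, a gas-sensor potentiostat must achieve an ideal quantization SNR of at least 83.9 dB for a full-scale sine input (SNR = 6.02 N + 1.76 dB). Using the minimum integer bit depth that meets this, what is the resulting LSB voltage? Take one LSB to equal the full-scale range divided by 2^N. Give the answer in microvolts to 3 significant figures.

159 µV

Range = 1.3 − (-1.3) = 2.6 V.
Required N = ⌈(83.9 − 1.76)/6.02⌉ = ⌈13.645⌉ = 14.
LSB = 2.6 V ÷ 2^14 = 2.6/16384 V = 159 µV.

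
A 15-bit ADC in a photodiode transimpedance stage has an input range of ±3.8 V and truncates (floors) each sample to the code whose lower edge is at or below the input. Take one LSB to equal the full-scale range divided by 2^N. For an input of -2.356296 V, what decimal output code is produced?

6224

Range = 3.8 − (-3.8) = 7.6 V. LSB = 7.6 V / 2^15 ≈ 231.9 µV.
code = ⌊(V_in − V_min)/LSB⌋ = ⌊(V_in − V_min) × 2^15 / range⌋
     = ⌊(-2.356296 − (-3.8)) × 32768 / 7.6⌋ = ⌊1.443704 × 32768/7.6⌋
     = ⌊6224.644⌋ = 6224.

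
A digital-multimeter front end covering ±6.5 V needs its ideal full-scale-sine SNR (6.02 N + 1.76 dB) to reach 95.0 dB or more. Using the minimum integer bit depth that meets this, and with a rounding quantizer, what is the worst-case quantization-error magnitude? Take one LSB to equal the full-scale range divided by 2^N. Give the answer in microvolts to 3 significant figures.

Span: 6.5 V − (-6.5 V) = 13 V.
Required N = ⌈(95.0 − 1.76)/6.02⌉ = ⌈15.488⌉ = 16.
One LSB is 13 V / 65536 = 198.36 µV.
Max error for round-to-nearest is LSB/2 = 99.2 µV.

99.2 µV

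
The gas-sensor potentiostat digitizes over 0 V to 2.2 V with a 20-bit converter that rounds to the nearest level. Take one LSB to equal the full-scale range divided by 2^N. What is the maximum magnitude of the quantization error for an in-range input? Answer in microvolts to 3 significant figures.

1.05 µV

Full-scale range = 2.2 V.
One LSB is 2.2 V / 1048576 = 2.0981 µV.
A rounding quantizer has |error| ≤ LSB/2 = 1.05 µV.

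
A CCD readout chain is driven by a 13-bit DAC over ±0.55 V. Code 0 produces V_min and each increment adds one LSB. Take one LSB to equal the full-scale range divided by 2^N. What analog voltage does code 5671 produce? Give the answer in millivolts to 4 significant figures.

Range = 0.55 − (-0.55) = 1.1 V. LSB = 1.1 V / 2^13.
V_out = -0.55 + 5671 × (1.1/8192) V
      = -0.55 + 0.761487 = 0.211487 V.

211.5 mV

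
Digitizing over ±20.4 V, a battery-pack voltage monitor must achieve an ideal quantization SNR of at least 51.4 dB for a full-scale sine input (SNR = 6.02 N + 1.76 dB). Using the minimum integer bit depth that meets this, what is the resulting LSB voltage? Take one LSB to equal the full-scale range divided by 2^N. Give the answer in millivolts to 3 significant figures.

Range = 20.4 − (-20.4) = 40.8 V.
6.02 N + 1.76 ≥ 51.4 gives N ≥ 8.246, so the minimum integer is 9.
Step size = 40.8/512 V = 79.7 mV.

79.7 mV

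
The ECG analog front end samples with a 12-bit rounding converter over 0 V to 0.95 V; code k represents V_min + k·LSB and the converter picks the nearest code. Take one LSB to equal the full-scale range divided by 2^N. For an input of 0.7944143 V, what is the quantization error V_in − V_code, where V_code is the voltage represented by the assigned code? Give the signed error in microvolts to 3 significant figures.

V_FS = 0.95 V. LSB = 0.95 V / 2^12 ≈ 231.9 µV.
(V_in − V_min)/LSB = (0.7944143 − (0)) × 4096/0.95 = 3425.1800 → nearest code k = 3425.
V_code = 0 + (3425/4096) × 0.95 = 0.7943725586 V.
V_in − V_code = 0.7944143 − (0.7943725586) = +41.7 µV.

+41.7 µV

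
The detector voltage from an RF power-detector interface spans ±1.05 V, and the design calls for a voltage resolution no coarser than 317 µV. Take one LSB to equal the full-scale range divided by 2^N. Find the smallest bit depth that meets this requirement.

Span: 1.05 V − (-1.05 V) = 2.1 V.
2.1 V / 317 µV = 6625. Since 2^12 = 4096 and 2^13 = 8192, N = 13.

13 bits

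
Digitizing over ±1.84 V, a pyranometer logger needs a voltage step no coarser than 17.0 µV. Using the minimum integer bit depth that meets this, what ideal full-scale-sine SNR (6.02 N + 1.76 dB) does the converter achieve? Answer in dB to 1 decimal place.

Span: 1.84 V − (-1.84 V) = 3.68 V.
Required number of levels: 3.68/17.0 µV = 216470; smallest N with 2^N ≥ that is 18.
SNR = 6.02 × 18 + 1.76 = 110.12 dB.

110.1 dB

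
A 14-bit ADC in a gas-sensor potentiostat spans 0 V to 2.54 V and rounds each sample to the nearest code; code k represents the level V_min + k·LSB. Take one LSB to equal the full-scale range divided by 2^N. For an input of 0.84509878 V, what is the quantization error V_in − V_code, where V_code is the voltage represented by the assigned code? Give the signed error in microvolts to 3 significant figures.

V_FS = 2.54 V. LSB = 2.54 V / 2^14 ≈ 155.0 µV.
Position in LSBs: (0.84509878 − (0)) × 16384/2.54 = 5451.2198; rounding gives k = 5451.
V_code = V_min + k × range/2^14 = 0 + 5451 × 2.54/16384 = 0.84506469727 V.
e = 0.84509878 − (0.84506469727) = +34.1 µV.

+34.1 µV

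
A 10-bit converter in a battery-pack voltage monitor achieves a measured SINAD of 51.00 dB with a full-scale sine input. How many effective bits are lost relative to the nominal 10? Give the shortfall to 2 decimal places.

1.82 bits

ENOB = (SINAD − 1.76)/6.02 = (51.00 − 1.76)/6.02 = 8.1794 bits.
Lost resolution: 10 − 8.1794 = 1.8206 bits.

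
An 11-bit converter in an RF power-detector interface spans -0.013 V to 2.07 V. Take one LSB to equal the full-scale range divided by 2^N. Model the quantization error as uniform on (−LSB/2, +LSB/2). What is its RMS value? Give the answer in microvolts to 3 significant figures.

The full-scale span is 2.07 − (-0.013) = 2.083 V.
Step size = 2.083/2048 V = 1.0171 mV.
σ_q = LSB/√12 = 1.0171 mV/3.4641 = 294 µV.

294 µV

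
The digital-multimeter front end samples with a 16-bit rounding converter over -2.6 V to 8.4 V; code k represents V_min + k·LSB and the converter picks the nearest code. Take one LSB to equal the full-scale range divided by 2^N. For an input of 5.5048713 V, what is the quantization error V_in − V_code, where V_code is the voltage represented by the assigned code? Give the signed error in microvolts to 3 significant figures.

+58.7 µV

The full-scale span is 8.4 − (-2.6) = 11 V. LSB = 11 V / 2^16 ≈ 167.8 µV.
(5.5048713 − (-2.6)) / LSB = 8.1048713 × 65536/11 = 48287.3496. Nearest integer: k = 48287.
Reconstructed level: -2.6 + 48287 × 11/65536 V = 5.5048126221 V.
V_in − V_code = 5.5048713 − (5.5048126221) = +58.7 µV.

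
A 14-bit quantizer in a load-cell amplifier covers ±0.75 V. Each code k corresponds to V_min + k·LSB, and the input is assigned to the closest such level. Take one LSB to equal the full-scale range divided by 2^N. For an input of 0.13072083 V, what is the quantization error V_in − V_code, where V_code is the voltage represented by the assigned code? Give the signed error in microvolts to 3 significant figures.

Range = 0.75 − (-0.75) = 1.5 V. LSB = 1.5 V / 2^14 ≈ 91.55 µV.
(V_in − V_min)/LSB = (0.13072083 − (-0.75)) × 16384/1.5 = 9619.8201 → nearest code k = 9620.
V_code = V_min + k × range/2^14 = -0.75 + 9620 × 1.5/16384 = 0.13073730469 V.
V_in − V_code = 0.13072083 − (0.13073730469) = −16.5 µV.

−16.5 µV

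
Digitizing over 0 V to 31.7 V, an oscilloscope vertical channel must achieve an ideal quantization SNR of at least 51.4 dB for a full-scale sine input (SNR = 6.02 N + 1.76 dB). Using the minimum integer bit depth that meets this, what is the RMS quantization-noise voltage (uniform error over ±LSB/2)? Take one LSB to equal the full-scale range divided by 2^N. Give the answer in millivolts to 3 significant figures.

17.9 mV

Range is 31.7 V.
6.02 N + 1.76 ≥ 51.4 gives N ≥ 8.246, so the minimum integer is 9.
Step size = 31.7/512 V = 61.914 mV.
V_rms = LSB/√12 = 17.9 mV.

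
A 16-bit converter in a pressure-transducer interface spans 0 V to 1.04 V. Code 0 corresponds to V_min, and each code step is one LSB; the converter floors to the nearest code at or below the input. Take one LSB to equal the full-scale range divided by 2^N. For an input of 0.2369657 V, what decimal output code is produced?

14932

Span = 1.04 V. LSB = 1.04 V / 2^16 ≈ 15.87 µV.
(V_in − V_min) × 2^16/range = (0.2369657 − (0)) × 65536/1.04 = 14932.485.
Floor → code = 14932.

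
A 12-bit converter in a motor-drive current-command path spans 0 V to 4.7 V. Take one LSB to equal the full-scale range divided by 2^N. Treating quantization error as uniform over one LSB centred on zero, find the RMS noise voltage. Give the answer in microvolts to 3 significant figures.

331 µV

V_FS = 4.7 V.
LSB = 4.7 V / 2^12 = 1.1475 mV.
V_rms = LSB/√12 = 1.1475 mV / √12 = 331 µV.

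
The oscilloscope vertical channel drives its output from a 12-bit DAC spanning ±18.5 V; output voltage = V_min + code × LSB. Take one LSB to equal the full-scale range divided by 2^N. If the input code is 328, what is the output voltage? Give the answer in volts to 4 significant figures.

-15.54 V

Full-scale range = 18.5 V − (-18.5 V) = 37 V. LSB = 37 V / 2^12.
V_out = -18.5 + 328 × (37/4096) V
      = -18.5 + 2.96289 = -15.5371 V.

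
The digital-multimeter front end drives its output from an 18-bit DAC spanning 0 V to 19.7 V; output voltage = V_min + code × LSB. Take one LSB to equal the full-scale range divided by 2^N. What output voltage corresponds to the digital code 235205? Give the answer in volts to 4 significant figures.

17.68 V

Span = 19.7 V. LSB = 19.7 V / 2^18.
V_out = V_min + code × LSB = 0 V + 235205 × 19.7 V / 262144
      = 0 + 17.6755 = 17.6755 V.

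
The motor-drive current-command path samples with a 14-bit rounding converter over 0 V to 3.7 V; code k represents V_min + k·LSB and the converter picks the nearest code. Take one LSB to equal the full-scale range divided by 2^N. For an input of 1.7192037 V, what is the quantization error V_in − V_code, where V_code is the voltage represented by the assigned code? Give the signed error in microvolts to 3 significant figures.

Full-scale range = 3.7 V. LSB = 3.7 V / 2^14 ≈ 225.8 µV.
(1.7192037 − (0)) / LSB = 1.7192037 × 16384/3.7 = 7612.8198. Nearest integer: k = 7613.
Reconstructed level: 0 + 7613 × 3.7/16384 V = 1.7192443848 V.
Error = V_in − V_code = 1.7192037 − (1.7192443848) = −40.7 µV.

−40.7 µV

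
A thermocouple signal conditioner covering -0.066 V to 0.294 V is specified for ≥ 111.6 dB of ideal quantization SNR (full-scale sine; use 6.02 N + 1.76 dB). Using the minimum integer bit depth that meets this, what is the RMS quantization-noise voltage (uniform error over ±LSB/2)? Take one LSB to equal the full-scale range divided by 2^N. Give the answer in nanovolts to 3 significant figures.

Full-scale range = 0.294 V − (-0.066 V) = 0.36 V.
N ≥ (111.6 − 1.76)/6.02 = 18.246 → N_min = 19.
Step size = 0.36/524288 V = 0.68665 µV.
RMS noise = LSB/√12 = 198 nV.

198 nV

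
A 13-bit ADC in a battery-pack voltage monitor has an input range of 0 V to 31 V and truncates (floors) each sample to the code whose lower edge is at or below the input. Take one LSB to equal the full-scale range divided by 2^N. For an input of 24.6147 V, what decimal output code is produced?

Span = 31 V. LSB = 31 V / 2^13 ≈ 3.784 mV.
V_in − V_min = 24.6147 − (0) = 24.6147 V.
Divide by LSB: 24.6147 × 8192/31 = 6504.6330.
Truncating gives code 6504.

6504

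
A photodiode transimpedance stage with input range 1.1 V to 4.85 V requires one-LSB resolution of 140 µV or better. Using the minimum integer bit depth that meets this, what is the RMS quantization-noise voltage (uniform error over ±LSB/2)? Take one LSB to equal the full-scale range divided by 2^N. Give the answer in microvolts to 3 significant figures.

Span: 4.85 V − (1.1 V) = 3.75 V.
Need 2^N ≥ 3.75 V / 140 µV = 26790 → N_min = 15.
LSB = 3.75 V ÷ 2^15 = 3.75/32768 V = 114.44 µV.
RMS noise = LSB/√12 = 33.0 µV.

33.0 µV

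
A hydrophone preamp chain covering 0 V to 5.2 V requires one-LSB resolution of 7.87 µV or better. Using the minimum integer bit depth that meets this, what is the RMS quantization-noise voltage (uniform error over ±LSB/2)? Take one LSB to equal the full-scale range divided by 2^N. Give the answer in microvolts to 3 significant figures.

1.43 µV

Range is 5.2 V.
Levels needed ≥ 5.2/7.87 µV = 660700. 2^20 = 1048576 suffices, so N_min = 20.
One LSB is 5.2 V / 1048576 = 4.9591 µV.
RMS noise = LSB/√12 = 1.43 µV.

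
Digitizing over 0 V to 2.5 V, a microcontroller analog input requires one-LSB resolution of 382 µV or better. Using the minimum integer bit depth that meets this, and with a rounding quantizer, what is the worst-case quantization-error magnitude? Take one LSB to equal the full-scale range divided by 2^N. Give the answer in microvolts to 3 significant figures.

153 µV

Range is 2.5 V.
2.5 V / 382 µV = 6545. Since 2^12 = 4096 and 2^13 = 8192, N = 13.
One LSB is 2.5 V / 8192 = 305.18 µV.
Half an LSB is 153 µV.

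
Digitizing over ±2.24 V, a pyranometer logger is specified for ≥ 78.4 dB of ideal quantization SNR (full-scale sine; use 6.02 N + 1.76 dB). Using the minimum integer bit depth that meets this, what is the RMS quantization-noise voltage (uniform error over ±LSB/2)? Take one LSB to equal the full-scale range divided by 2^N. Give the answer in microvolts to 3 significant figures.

158 µV

Range = 2.24 − (-2.24) = 4.48 V.
6.02 N + 1.76 ≥ 78.4 gives N ≥ 12.731, so the minimum integer is 13.
LSB = 4.48 V ÷ 2^13 = 4.48/8192 V = 0.54688 mV.
RMS noise = LSB/√12 = 158 µV.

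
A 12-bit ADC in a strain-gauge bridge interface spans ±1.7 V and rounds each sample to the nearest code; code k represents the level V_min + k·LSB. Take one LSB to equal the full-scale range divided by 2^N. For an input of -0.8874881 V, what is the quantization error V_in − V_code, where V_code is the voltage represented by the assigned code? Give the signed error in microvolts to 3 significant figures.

Span: 1.7 V − (-1.7 V) = 3.4 V. LSB = 3.4 V / 2^12 ≈ 0.8301 mV.
(-0.8874881 − (-1.7)) / LSB = 0.8125119 × 4096/3.4 = 978.8379. Nearest integer: k = 979.
V_code = -1.7 + (979/4096) × 3.4 = -0.8873535156 V.
e = -0.8874881 − (-0.8873535156) = −135 µV.

−135 µV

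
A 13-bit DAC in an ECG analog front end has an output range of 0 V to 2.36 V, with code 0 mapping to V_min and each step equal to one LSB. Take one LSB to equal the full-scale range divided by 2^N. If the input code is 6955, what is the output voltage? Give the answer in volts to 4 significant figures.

2.004 V

Span = 2.36 V. LSB = 2.36 V / 2^13.
V_out = 0 + 6955 × (2.36/8192) V
      = 0 V + 2.00364 V = 2.00364 V.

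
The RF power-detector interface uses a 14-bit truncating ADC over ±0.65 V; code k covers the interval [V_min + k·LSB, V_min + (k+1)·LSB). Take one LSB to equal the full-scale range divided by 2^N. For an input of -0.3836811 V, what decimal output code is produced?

3356

Range = 0.65 − (-0.65) = 1.3 V. LSB = 1.3 V / 2^14 ≈ 79.35 µV.
code = ⌊(V_in − V_min)/LSB⌋ = ⌊(V_in − V_min) × 2^14 / range⌋
     = ⌊(-0.3836811 − (-0.65)) × 16384 / 1.3⌋ = ⌊0.2663189 × 16384/1.3⌋
     = ⌊3356.438⌋ = 3356.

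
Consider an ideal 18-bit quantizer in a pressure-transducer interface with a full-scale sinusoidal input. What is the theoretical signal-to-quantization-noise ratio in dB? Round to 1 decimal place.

110.1 dB

For an ideal N-bit converter with full-scale sine input, SNR = 6.02 N + 1.76 dB. SNR = 6.02 × 18 + 1.76 = 108.36 + 1.76 = 110.12 dB.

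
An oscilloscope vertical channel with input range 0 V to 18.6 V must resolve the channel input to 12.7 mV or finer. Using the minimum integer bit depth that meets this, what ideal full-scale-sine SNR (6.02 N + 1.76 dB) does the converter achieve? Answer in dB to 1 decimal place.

Span = 18.6 V.
Need 2^N ≥ 18.6 V / 12.7 mV = 1465 → N_min = 11.
6.02(11) + 1.76 = 67.98 dB.

68.0 dB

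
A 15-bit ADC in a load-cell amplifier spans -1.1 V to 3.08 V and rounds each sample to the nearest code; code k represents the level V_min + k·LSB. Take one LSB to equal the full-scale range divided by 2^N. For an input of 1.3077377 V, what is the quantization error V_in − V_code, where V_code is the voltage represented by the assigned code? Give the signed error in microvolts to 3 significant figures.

−22.9 µV

Range = 3.08 − (-1.1) = 4.18 V. LSB = 4.18 V / 2^15 ≈ 127.6 µV.
(1.3077377 − (-1.1)) / LSB = 2.4077377 × 32768/4.18 = 18874.8203. Nearest integer: k = 18875.
V_code = V_min + k × range/2^15 = -1.1 + 18875 × 4.18/32768 = 1.3077606201 V.
Error = V_in − V_code = 1.3077377 − (1.3077606201) = −22.9 µV.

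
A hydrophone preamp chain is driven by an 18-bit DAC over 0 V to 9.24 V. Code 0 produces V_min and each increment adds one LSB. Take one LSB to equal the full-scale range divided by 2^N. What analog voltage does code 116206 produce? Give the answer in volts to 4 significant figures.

Full-scale range = 9.24 V. LSB = 9.24 V / 2^18.
V_out = V_min + code × LSB = 0 V + 116206 × 9.24 V / 262144
      = 0 + 4.09601 = 4.09601 V.

4.096 V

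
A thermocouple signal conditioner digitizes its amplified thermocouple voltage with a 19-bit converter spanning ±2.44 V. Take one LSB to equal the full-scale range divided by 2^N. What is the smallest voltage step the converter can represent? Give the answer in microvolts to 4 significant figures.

The full-scale span is 2.44 − (-2.44) = 4.88 V.
2^19 = 524288 levels.
LSB = 4.88 V ÷ 2^19 = 4.88/524288 V = 9.308 µV.

9.308 µV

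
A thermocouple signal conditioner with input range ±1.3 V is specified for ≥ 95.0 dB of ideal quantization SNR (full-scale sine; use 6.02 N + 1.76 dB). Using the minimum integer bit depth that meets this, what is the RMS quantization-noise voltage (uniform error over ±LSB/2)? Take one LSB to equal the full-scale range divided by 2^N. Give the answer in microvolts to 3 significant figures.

11.5 µV

The full-scale span is 1.3 − (-1.3) = 2.6 V.
Solving 6.02 N ≥ 95.0 − 1.76: N ≥ 15.488. Round up → N = 16.
LSB = 2.6 V ÷ 2^16 = 2.6/65536 V = 39.673 µV.
σ_q = LSB/√12 = 39.673 µV/3.4641 = 11.5 µV.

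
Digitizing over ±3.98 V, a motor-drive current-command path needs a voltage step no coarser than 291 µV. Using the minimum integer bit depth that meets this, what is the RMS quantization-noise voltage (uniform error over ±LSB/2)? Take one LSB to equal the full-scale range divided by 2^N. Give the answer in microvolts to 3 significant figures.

Span: 3.98 V − (-3.98 V) = 7.96 V.
7.96 V / 291 µV = 27350. Since 2^14 = 16384 and 2^15 = 32768, N = 15.
LSB = 7.96 V ÷ 2^15 = 7.96/32768 V = 242.92 µV.
RMS noise = LSB/√12 = 70.1 µV.

70.1 µV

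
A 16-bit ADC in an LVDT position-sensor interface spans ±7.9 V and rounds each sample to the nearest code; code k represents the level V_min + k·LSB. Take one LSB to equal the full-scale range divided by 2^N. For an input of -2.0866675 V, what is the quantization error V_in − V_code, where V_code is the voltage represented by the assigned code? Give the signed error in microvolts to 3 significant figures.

−43.4 µV

The full-scale span is 7.9 − (-7.9) = 15.8 V. LSB = 15.8 V / 2^16 ≈ 241.1 µV.
(-2.0866675 − (-7.9)) / LSB = 5.8133325 × 65536/15.8 = 24112.8202. Nearest integer: k = 24113.
V_code = V_min + k × range/2^16 = -7.9 + 24113 × 15.8/65536 = -2.0866241455 V.
e = -2.0866675 − (-2.0866241455) = −43.4 µV.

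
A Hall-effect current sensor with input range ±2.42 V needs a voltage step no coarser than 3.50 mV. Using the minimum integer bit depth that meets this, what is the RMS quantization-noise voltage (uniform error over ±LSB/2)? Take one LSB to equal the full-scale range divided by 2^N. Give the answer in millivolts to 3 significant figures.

The full-scale span is 2.42 − (-2.42) = 4.84 V.
4.84 V / 3.50 mV = 1383. Since 2^10 = 1024 and 2^11 = 2048, N = 11.
LSB = 4.84 V ÷ 2^11 = 4.84/2048 V = 2.3633 mV.
V_rms = LSB/√12 = 0.682 mV.

0.682 mV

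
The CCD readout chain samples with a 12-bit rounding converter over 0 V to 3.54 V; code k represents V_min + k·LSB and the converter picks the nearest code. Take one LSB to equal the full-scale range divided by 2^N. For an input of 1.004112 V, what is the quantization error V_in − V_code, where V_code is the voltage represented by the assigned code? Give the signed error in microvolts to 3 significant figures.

−156 µV

Range is 3.54 V. LSB = 3.54 V / 2^12 ≈ 0.8643 mV.
(V_in − V_min)/LSB = (1.004112 − (0)) × 4096/3.54 = 1161.8200 → nearest code k = 1162.
Reconstructed level: 0 + 1162 × 3.54/4096 V = 1.004267578 V.
e = 1.004112 − (1.004267578) = −156 µV.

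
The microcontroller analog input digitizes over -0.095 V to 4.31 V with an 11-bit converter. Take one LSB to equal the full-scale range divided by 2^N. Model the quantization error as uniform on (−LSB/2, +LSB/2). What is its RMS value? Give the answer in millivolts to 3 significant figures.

Span: 4.31 V − (-0.095 V) = 4.405 V.
Step size = 4.405/2048 V = 2.1509 mV.
V_rms = LSB/√12 = 2.1509 mV / √12 = 0.621 mV.

0.621 mV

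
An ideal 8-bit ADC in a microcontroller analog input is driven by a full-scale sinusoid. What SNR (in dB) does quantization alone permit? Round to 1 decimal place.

49.9 dB

6.02(8) + 1.76 = 48.16 + 1.76 = 49.92 dB.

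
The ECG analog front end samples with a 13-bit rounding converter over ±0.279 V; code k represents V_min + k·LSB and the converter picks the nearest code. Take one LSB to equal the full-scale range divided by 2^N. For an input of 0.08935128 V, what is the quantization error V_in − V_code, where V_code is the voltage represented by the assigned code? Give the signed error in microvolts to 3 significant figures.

Range = 0.279 − (-0.279) = 0.558 V. LSB = 0.558 V / 2^13 ≈ 68.12 µV.
(V_in − V_min)/LSB = (0.08935128 − (-0.279)) × 8192/0.558 = 5407.7665 → nearest code k = 5408.
V_code = V_min + k × range/2^13 = -0.279 + 5408 × 0.558/8192 = 0.08936718750 V.
Error = V_in − V_code = 0.08935128 − (0.08936718750) = −15.9 µV.

−15.9 µV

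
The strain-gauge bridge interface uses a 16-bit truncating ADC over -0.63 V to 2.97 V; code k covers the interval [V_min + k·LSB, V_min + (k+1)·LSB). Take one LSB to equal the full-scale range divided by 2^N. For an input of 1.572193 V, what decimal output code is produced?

40089

Full-scale range = 2.97 V − (-0.63 V) = 3.6 V. LSB = 3.6 V / 2^16 ≈ 54.93 µV.
(V_in − V_min) × 2^16/range = (1.572193 − (-0.63)) × 65536/3.6 = 40089.700.
Floor → code = 40089.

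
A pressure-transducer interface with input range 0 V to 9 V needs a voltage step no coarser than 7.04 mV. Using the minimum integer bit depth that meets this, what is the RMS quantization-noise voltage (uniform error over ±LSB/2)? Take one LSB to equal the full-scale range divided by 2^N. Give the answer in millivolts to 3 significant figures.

Range is 9 V.
Required number of levels: 9/7.04 mV = 1278.4; smallest N with 2^N ≥ that is 11.
One LSB is 9 V / 2048 = 4.3945 mV.
RMS noise = LSB/√12 = 1.27 mV.

1.27 mV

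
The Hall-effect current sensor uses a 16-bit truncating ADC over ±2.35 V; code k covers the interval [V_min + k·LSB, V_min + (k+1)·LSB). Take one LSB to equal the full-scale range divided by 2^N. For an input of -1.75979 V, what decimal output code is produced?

Span: 2.35 V − (-2.35 V) = 4.7 V. LSB = 4.7 V / 2^16 ≈ 71.72 µV.
code = ⌊(V_in − V_min)/LSB⌋ = ⌊(V_in − V_min) × 2^16 / range⌋
     = ⌊(-1.75979 − (-2.35)) × 65536 / 4.7⌋ = ⌊0.59021 × 65536/4.7⌋
     = ⌊8229.788⌋ = 8229.

8229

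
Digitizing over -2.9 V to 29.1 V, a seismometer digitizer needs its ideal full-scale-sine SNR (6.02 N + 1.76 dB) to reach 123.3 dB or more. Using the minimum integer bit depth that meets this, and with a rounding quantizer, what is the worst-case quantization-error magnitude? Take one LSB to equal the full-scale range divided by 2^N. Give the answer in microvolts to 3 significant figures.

Range = 29.1 − (-2.9) = 32 V.
Required N = ⌈(123.3 − 1.76)/6.02⌉ = ⌈20.189⌉ = 21.
LSB = 32 V / 2^21 = 15.259 µV.
Half an LSB is 7.63 µV.

7.63 µV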